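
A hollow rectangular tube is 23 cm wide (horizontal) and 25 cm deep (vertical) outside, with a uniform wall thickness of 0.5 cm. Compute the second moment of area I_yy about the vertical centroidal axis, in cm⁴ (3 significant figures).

I_yy ≈ 4050 cm⁴

Split into non-overlapping primitives; take the origin at the lower-left of the bounding box.
Outer rectangle: 23 × 25, A = 575 cm², x = 11.5 cm, Ī = 25 348 cm⁴.
Inner void (subtracted): 22 × 24, A = 528 cm², x = 11.5 cm, Ī = 21 296 cm⁴.
By symmetry the centroid is at mid-width, x̄ = 11.5 cm.
All pieces are centred on the vertical centroidal axis, so I = ΣĪ (holes subtracted) = 4051.9 cm⁴.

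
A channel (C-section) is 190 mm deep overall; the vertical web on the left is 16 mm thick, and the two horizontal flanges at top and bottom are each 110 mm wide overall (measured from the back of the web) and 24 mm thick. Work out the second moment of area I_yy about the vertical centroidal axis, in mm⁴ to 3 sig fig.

I_yy ≈ 8.88 × 10⁶ mm⁴

Split into non-overlapping primitives; take the origin at the lower-left of the bounding box.
Web: 16 × 190, A = 3 040 mm², x = 8 mm, Ī = 64 853 mm⁴.
Top flange (beyond web): 94 × 24, A = 2 256 mm², x = 63 mm, Ī = 1 661 168 mm⁴.
Bottom flange (beyond web): 94 × 24, A = 2 256 mm², x = 63 mm, Ī = 1 661 168 mm⁴.
Centroid: x̄ = ΣA·x / ΣA = 40.86 mm.
Transfer each piece to the vertical centroidal axis using Ī + A·d² with d = x − 40.86:
  web: d = -32.86 mm → contributes +3 347 417 mm⁴
  top flange (beyond web): d = 22.14 mm → contributes +2 766 996 mm⁴
  bottom flange (beyond web): d = 22.14 mm → contributes +2 766 996 mm⁴
Total I = 8 881 410 mm⁴.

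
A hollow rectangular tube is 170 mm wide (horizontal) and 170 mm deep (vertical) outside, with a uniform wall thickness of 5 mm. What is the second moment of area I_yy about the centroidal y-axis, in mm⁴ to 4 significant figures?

Split into non-overlapping primitives; take the origin at the lower-left of the bounding box.
Outer rectangle: 170 × 170, A = 28 900 mm², x = 85 mm, Ī = 69 600 833 mm⁴.
Inner void (subtracted): 160 × 160, A = 25 600 mm², x = 85 mm, Ī = 54 613 333 mm⁴.
By symmetry the centroid is at mid-width, x̄ = 85 mm.
All pieces are centred on the centroidal y-axis, so I = ΣĪ (holes subtracted) = 14 987 500 mm⁴.

I_yy ≈ 1.499 × 10⁷ mm⁴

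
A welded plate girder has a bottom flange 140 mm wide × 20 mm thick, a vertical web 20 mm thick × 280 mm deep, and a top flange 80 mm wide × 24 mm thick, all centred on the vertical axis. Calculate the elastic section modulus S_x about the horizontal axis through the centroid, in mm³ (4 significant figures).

S_x ≈ 8.080 × 10⁵ mm³

Decompose the section into non-overlapping parts with the origin at the bottom-left of its bounding rectangle.
Bottom plate: 140 × 20, A = 2 800 mm², y = 10 mm, Ī = 93333.3 mm⁴.
Web plate: 20 × 280, A = 5 600 mm², y = 160 mm, Ī = 36 586 667 mm⁴.
Top plate: 80 × 24, A = 1 920 mm², y = 312 mm, Ī = 92 160 mm⁴.
Centroid: ȳ = ΣA·y / ΣA = 147.581 mm.
Transfer each piece to the horizontal axis through the centroid using Ī + A·d² with d = y − 147.581:
  bottom plate: d = -137.581 mm → contributes +53 093 526 mm⁴
  web plate: d = 12.4186 mm → contributes +37 450 308 mm⁴
  top plate: d = 164.419 mm → contributes +51 996 437 mm⁴
Total I = 142 540 272 mm⁴.
Extreme fibre distance c = 176.419 mm; S = I/c = 807 966 mm³.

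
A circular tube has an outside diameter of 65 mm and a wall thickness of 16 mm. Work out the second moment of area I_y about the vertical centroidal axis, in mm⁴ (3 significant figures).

Decompose the section into non-overlapping parts with the origin at the bottom-left of its bounding rectangle.
Outer circle: ⌀65, A = 3318.3 mm², x = 32.5 mm, Ī = 876 241 mm⁴.
Bore (subtracted): ⌀33, A = 855.3 mm², x = 32.5 mm, Ī = 58 214 mm⁴.
By symmetry the centroid is at mid-width, x̄ = 32.5 mm.
All pieces are centred on the vertical centroidal axis, so I = ΣĪ (holes subtracted) = 818 027 mm⁴.

I_y ≈ 8.18 × 10⁵ mm⁴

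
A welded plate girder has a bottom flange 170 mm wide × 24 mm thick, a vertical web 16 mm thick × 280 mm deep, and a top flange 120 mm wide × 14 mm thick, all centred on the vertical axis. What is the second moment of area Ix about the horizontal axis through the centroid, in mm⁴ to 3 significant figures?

Treat the section as a set of non-overlapping primitives; coordinates are from the bounding-box lower-left.
Bottom plate: 170 × 24, A = 4 080 mm², y = 12 mm, Ī = 195 840 mm⁴.
Web plate: 16 × 280, A = 4 480 mm², y = 164 mm, Ī = 29 269 333 mm⁴.
Top plate: 120 × 14, A = 1 680 mm², y = 311 mm, Ī = 27 440 mm⁴.
Centroid: ȳ = ΣA·y / ΣA = 127.55 mm.
Transfer each piece to the horizontal axis through the centroid using Ī + A·d² with d = y − 127.55:
  bottom plate: d = -115.55 mm → contributes +54 675 614 mm⁴
  web plate: d = 36.445 mm → contributes +35 219 942 mm⁴
  top plate: d = 183.45 mm → contributes +56 563 107 mm⁴
Total I = 146 458 663 mm⁴.

Ix ≈ 1.46 × 10⁸ mm⁴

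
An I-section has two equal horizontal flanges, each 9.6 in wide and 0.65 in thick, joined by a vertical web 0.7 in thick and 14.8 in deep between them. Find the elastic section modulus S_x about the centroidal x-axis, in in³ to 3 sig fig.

S_x ≈ 116 in³

Break the section into simple shapes (no overlaps), measuring from the bottom-left corner of the bounding box.
Bottom flange: 9.6 × 0.65, A = 6.24 in², y = 0.325 in, Ī = 0.2197 in⁴.
Web: 0.7 × 14.8, A = 10.36 in², y = 8.05 in, Ī = 189.1 in⁴.
Top flange: 9.6 × 0.65, A = 6.24 in², y = 15.775 in, Ī = 0.2197 in⁴.
By symmetry the centroid is at mid-height, ȳ = 8.05 in.
Transfer each piece to the centroidal x-axis using Ī + A·d² with d = y − 8.05:
  bottom flange: d = -7.725 in → contributes +372.6 in⁴
  web: d = 0 in → contributes +189.1 in⁴
  top flange: d = 7.725 in → contributes +372.6 in⁴
Total I = 934.3 in⁴.
Extreme fibre distance c = 8.05 in; S = I/c = 116.06 in³.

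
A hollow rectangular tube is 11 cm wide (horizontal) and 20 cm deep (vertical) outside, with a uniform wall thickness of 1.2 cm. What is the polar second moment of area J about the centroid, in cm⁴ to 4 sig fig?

Split into non-overlapping primitives; take the origin at the lower-left of the bounding box.
Outer rectangle: 11 × 20, A = 220 cm², y = 10 cm, Ī = 7333.33 cm⁴.
Inner void (subtracted): 8.6 × 17.6, A = 151.36 cm², y = 10 cm, Ī = 3907.11 cm⁴.
By symmetry the centroid is at mid-height, ȳ = 10 cm.
All pieces are centred on the centroidal x-axis, so I = ΣĪ (holes subtracted) = 3426.23 cm⁴.
Repeating about the centroidal y-axis gives I_y = 1285.45 cm⁴.
Polar second moment: J = I_x + I_y = 4711.68 cm⁴.

J ≈ 4712 cm⁴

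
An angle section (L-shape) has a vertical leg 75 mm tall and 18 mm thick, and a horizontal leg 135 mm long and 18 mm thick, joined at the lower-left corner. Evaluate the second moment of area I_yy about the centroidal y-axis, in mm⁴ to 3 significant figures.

I_yy ≈ 6.19 × 10⁶ mm⁴

Break the section into simple shapes (no overlaps), measuring from the bottom-left corner of the bounding box.
Vertical leg: 18 × 75, A = 1 350 mm², x = 9 mm, Ī = 36 450 mm⁴.
Horizontal leg (remainder): 117 × 18, A = 2 106 mm², x = 76.5 mm, Ī = 2 402 420 mm⁴.
Centroid: x̄ = ΣA·x / ΣA = 50.133 mm.
Transfer each piece to the centroidal y-axis using Ī + A·d² with d = x − 50.133:
  vertical leg: d = -41.133 mm → contributes +2 320 526 mm⁴
  horizontal leg (remainder): d = 26.367 mm → contributes +3 866 571 mm⁴
Total I = 6 187 097 mm⁴.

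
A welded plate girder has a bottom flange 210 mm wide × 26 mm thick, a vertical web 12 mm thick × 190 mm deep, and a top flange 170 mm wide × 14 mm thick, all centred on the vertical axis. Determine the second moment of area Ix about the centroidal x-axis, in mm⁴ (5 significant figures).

Treat the section as a set of non-overlapping primitives; coordinates are from the bounding-box lower-left.
Bottom plate: 210 × 26, A = 5 460 mm², y = 13 mm, Ī = 307 580 mm⁴.
Web plate: 12 × 190, A = 2 280 mm², y = 121 mm, Ī = 6 859 000 mm⁴.
Top plate: 170 × 14, A = 2 380 mm², y = 223 mm, Ī = 38873.33 mm⁴.
Centroid: ȳ = ΣA·y / ΣA = 86.71937 mm.
Transfer each piece to the centroidal x-axis using Ī + A·d² with d = y − 86.71937:
  bottom plate: d = -73.71937 mm → contributes +29 980 197 mm⁴
  web plate: d = 34.28063 mm → contributes +9 538 369 mm⁴
  top plate: d = 136.2806 mm → contributes +44 241 211 mm⁴
Total I = 83 759 776 mm⁴.

Ix ≈ 8.3760 × 10⁷ mm⁴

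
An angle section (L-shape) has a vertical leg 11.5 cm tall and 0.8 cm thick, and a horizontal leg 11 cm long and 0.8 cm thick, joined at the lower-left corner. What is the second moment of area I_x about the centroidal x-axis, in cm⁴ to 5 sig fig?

Decompose the section into non-overlapping parts with the origin at the bottom-left of its bounding rectangle.
Vertical leg: 0.8 × 11.5, A = 9.2 cm², y = 5.75 cm, Ī = 101.3917 cm⁴.
Horizontal leg (remainder): 10.2 × 0.8, A = 8.16 cm², y = 0.4 cm, Ī = 0.4352 cm⁴.
Centroid: ȳ = ΣA·y / ΣA = 3.235253 cm.
Transfer each piece to the centroidal x-axis using Ī + A·d² with d = y − 3.235253:
  vertical leg: d = 2.514747 cm → contributes +159.572 cm⁴
  horizontal leg (remainder): d = -2.835253 cm → contributes +66.03068 cm⁴
Total I = 225.6027 cm⁴.

I_x ≈ 225.60 cm⁴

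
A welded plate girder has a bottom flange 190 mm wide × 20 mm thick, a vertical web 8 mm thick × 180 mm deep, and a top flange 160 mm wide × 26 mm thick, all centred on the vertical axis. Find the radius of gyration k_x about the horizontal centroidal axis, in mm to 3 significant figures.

k_x ≈ 95.7 mm

Treat the section as a set of non-overlapping primitives; coordinates are from the bounding-box lower-left.
Bottom plate: 190 × 20, A = 3 800 mm², y = 10 mm, Ī = 126 667 mm⁴.
Web plate: 8 × 180, A = 1 440 mm², y = 110 mm, Ī = 3 888 000 mm⁴.
Top plate: 160 × 26, A = 4 160 mm², y = 213 mm, Ī = 234 347 mm⁴.
Centroid: ȳ = ΣA·y / ΣA = 115.16 mm.
Transfer each piece to the horizontal centroidal axis using Ī + A·d² with d = y − 115.16:
  bottom plate: d = -105.16 mm → contributes +42 147 403 mm⁴
  web plate: d = -5.1574 mm → contributes +3 926 303 mm⁴
  top plate: d = 97.843 mm → contributes +40 058 714 mm⁴
Total I = 86 132 420 mm⁴.
Radius of gyration: k = √(I/A) = √(86 132 420 / 9 400) = 95.724 mm.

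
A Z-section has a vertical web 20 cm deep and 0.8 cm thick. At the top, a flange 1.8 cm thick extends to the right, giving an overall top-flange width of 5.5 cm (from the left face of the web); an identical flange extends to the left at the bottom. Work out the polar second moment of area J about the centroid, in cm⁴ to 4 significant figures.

Split into non-overlapping primitives; take the origin at the lower-left of the bounding box.
Web: 0.8 × 20, A = 16 cm², y = 10 cm, Ī = 533.333 cm⁴.
Top flange (beyond web): 4.7 × 1.8, A = 8.46 cm², y = 19.1 cm, Ī = 2.2842 cm⁴.
Bottom flange (beyond web): 4.7 × 1.8, A = 8.46 cm², y = 0.9 cm, Ī = 2.2842 cm⁴.
Centroid: ȳ = ΣA·y / ΣA = 10 cm.
Transfer each piece to the centroidal x-axis using Ī + A·d² with d = y − 10:
  web: d = 0 cm → contributes +533.333 cm⁴
  top flange (beyond web): d = 9.1 cm → contributes +702.857 cm⁴
  bottom flange (beyond web): d = -9.1 cm → contributes +702.857 cm⁴
Total I = 1939.05 cm⁴.
For the y-axis: x̄ = 5.1 cm.
Repeating about the centroidal y-axis gives I_y = 159.958 cm⁴.
Polar second moment: J = I_x + I_y = 2 099 cm⁴.

J ≈ 2099 cm⁴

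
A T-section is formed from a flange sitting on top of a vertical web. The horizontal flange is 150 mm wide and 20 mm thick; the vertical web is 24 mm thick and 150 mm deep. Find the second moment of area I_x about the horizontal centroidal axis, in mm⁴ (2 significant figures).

Break the section into simple shapes (no overlaps), measuring from the bottom-left corner of the bounding box.
Flange: 150 × 20, A = 3 000 mm², y = 160 mm, Ī = 100 000 mm⁴.
Web: 24 × 150, A = 3 600 mm², y = 75 mm, Ī = 6 750 000 mm⁴.
Centroid: ȳ = ΣA·y / ΣA = 113.6 mm.
Transfer each piece to the horizontal centroidal axis using Ī + A·d² with d = y − 113.6:
  flange: d = 46.36 mm → contributes +6 548 760 mm⁴
  web: d = -38.64 mm → contributes +12 123 967 mm⁴
Total I = 18 672 727 mm⁴.

I_x ≈ 1.9 × 10⁷ mm⁴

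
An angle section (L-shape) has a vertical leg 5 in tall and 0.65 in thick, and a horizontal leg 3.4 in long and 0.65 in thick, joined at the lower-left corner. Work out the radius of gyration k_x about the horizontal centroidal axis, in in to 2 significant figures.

k_x ≈ 1.6 in

Split into non-overlapping primitives; take the origin at the lower-left of the bounding box.
Vertical leg: 0.65 × 5, A = 3.25 in², y = 2.5 in, Ī = 6.771 in⁴.
Horizontal leg (remainder): 2.75 × 0.65, A = 1.788 in², y = 0.325 in, Ī = 0.06293 in⁴.
Centroid: ȳ = ΣA·y / ΣA = 1.728 in.
Transfer each piece to the horizontal centroidal axis using Ī + A·d² with d = y − 1.728:
  vertical leg: d = 0.7718 in → contributes +8.707 in⁴
  horizontal leg (remainder): d = -1.403 in → contributes +3.583 in⁴
Total I = 12.29 in⁴.
Radius of gyration: k = √(I/A) = √(12.29 / 5.038) = 1.562 in.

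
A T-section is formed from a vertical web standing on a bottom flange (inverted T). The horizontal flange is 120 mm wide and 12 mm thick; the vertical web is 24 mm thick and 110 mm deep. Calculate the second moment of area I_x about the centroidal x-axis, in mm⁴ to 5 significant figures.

Split into non-overlapping primitives; take the origin at the lower-left of the bounding box.
Flange: 120 × 12, A = 1 440 mm², y = 6 mm, Ī = 17 280 mm⁴.
Web: 24 × 110, A = 2 640 mm², y = 67 mm, Ī = 2 662 000 mm⁴.
Centroid: ȳ = ΣA·y / ΣA = 45.47059 mm.
Transfer each piece to the centroidal x-axis using Ī + A·d² with d = y − 45.47059:
  flange: d = -39.47059 mm → contributes +2 260 695 mm⁴
  web: d = 21.52941 mm → contributes +3 885 681 mm⁴
Total I = 6 146 376 mm⁴.

I_x ≈ 6.1464 × 10⁶ mm⁴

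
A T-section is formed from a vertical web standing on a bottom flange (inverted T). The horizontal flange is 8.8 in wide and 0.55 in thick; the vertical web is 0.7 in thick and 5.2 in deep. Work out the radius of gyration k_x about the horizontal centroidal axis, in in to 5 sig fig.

k_x ≈ 1.7340 in

Break the section into simple shapes (no overlaps), measuring from the bottom-left corner of the bounding box.
Flange: 8.8 × 0.55, A = 4.84 in², y = 0.275 in, Ī = 0.1220083 in⁴.
Web: 0.7 × 5.2, A = 3.64 in², y = 3.15 in, Ī = 8.202133 in⁴.
Centroid: ȳ = ΣA·y / ΣA = 1.50908 in.
Transfer each piece to the horizontal centroidal axis using Ī + A·d² with d = y − 1.50908:
  flange: d = -1.23408 in → contributes +7.493105 in⁴
  web: d = 1.64092 in → contributes +18.00326 in⁴
Total I = 25.49637 in⁴.
Radius of gyration: k = √(I/A) = √(25.49637 / 8.48) = 1.733969 in.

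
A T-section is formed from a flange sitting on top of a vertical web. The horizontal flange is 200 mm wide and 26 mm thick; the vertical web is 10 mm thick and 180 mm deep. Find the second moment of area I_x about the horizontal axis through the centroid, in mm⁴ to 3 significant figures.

I_x ≈ 1.93 × 10⁷ mm⁴

Split into non-overlapping primitives; take the origin at the lower-left of the bounding box.
Flange: 200 × 26, A = 5 200 mm², y = 193 mm, Ī = 292 933 mm⁴.
Web: 10 × 180, A = 1 800 mm², y = 90 mm, Ī = 4 860 000 mm⁴.
Centroid: ȳ = ΣA·y / ΣA = 166.51 mm.
Transfer each piece to the horizontal axis through the centroid using Ī + A·d² with d = y − 166.51:
  flange: d = 26.486 mm → contributes +3 940 697 mm⁴
  web: d = -76.514 mm → contributes +15 397 985 mm⁴
Total I = 19 338 682 mm⁴.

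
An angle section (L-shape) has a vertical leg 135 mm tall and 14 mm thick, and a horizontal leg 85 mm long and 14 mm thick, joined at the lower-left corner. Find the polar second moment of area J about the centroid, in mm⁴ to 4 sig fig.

J ≈ 6.896 × 10⁶ mm⁴

Split into non-overlapping primitives; take the origin at the lower-left of the bounding box.
Vertical leg: 14 × 135, A = 1 890 mm², y = 67.5 mm, Ī = 2 870 438 mm⁴.
Horizontal leg (remainder): 71 × 14, A = 994 mm², y = 7 mm, Ī = 16235.3 mm⁴.
Centroid: ȳ = ΣA·y / ΣA = 46.6481 mm.
Transfer each piece to the centroidal x-axis using Ī + A·d² with d = y − 46.6481:
  vertical leg: d = 20.8519 mm → contributes +3 692 216 mm⁴
  horizontal leg (remainder): d = -39.6481 mm → contributes +1 578 772 mm⁴
Total I = 5 270 988 mm⁴.
For the y-axis: x̄ = 21.6481 mm.
Repeating about the centroidal y-axis gives I_y = 1 625 038 mm⁴.
Polar second moment: J = I_x + I_y = 6 896 026 mm⁴.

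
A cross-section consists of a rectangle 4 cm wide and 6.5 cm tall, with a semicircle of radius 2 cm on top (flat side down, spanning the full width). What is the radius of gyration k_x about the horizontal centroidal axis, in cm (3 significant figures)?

Break the section into simple shapes (no overlaps), measuring from the bottom-left corner of the bounding box.
Rectangular body: 4 × 6.5, A = 26 cm², y = 3.25 cm, Ī = 91.542 cm⁴.
Semicircular cap: semicircle r = 2, A = 6.2832 cm², y = 7.3488 cm, Ī = 1.7561 cm⁴.
Centroid: ȳ = ΣA·y / ΣA = 4.0477 cm.
Transfer each piece to the horizontal centroidal axis using Ī + A·d² with d = y − 4.0477:
  rectangular body: d = -0.79774 cm → contributes +108.09 cm⁴
  semicircular cap: d = 3.3011 cm → contributes +70.225 cm⁴
Total I = 178.31 cm⁴.
Radius of gyration: k = √(I/A) = √(178.31 / 32.283) = 2.3502 cm.

k_x ≈ 2.35 cm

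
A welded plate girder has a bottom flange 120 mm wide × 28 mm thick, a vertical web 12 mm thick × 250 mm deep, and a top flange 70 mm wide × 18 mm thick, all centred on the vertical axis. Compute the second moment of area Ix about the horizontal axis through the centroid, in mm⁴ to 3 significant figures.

Treat the section as a set of non-overlapping primitives; coordinates are from the bounding-box lower-left.
Bottom plate: 120 × 28, A = 3 360 mm², y = 14 mm, Ī = 219 520 mm⁴.
Web plate: 12 × 250, A = 3 000 mm², y = 153 mm, Ī = 15 625 000 mm⁴.
Top plate: 70 × 18, A = 1 260 mm², y = 287 mm, Ī = 34 020 mm⁴.
Centroid: ȳ = ΣA·y / ΣA = 113.87 mm.
Transfer each piece to the horizontal axis through the centroid using Ī + A·d² with d = y − 113.87:
  bottom plate: d = -99.866 mm → contributes +33 729 627 mm⁴
  web plate: d = 39.134 mm → contributes +20 219 377 mm⁴
  top plate: d = 173.13 mm → contributes +37 802 939 mm⁴
Total I = 91 751 943 mm⁴.

Ix ≈ 9.18 × 10⁷ mm⁴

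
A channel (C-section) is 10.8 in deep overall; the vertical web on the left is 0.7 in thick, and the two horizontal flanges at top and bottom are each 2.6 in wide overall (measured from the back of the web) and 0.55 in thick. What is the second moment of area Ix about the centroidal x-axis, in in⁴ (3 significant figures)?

Ix ≈ 128 in⁴

Treat the section as a set of non-overlapping primitives; coordinates are from the bounding-box lower-left.
Web: 0.7 × 10.8, A = 7.56 in², y = 5.4 in, Ī = 73.483 in⁴.
Top flange (beyond web): 1.9 × 0.55, A = 1.045 in², y = 10.525 in, Ī = 0.026343 in⁴.
Bottom flange (beyond web): 1.9 × 0.55, A = 1.045 in², y = 0.275 in, Ī = 0.026343 in⁴.
By symmetry the centroid is at mid-height, ȳ = 5.4 in.
Transfer each piece to the centroidal x-axis using Ī + A·d² with d = y − 5.4:
  web: d = 0 in → contributes +73.483 in⁴
  top flange (beyond web): d = 5.125 in → contributes +27.474 in⁴
  bottom flange (beyond web): d = -5.125 in → contributes +27.474 in⁴
Total I = 128.43 in⁴.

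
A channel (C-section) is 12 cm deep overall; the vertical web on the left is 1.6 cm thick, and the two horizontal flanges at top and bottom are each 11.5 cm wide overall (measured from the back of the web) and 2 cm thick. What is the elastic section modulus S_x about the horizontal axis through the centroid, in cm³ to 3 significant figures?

Treat the section as a set of non-overlapping primitives; coordinates are from the bounding-box lower-left.
Web: 1.6 × 12, A = 19.2 cm², y = 6 cm, Ī = 230.4 cm⁴.
Top flange (beyond web): 9.9 × 2, A = 19.8 cm², y = 11 cm, Ī = 6.6 cm⁴.
Bottom flange (beyond web): 9.9 × 2, A = 19.8 cm², y = 1 cm, Ī = 6.6 cm⁴.
By symmetry the centroid is at mid-height, ȳ = 6 cm.
Transfer each piece to the horizontal axis through the centroid using Ī + A·d² with d = y − 6:
  web: d = 0 cm → contributes +230.4 cm⁴
  top flange (beyond web): d = 5 cm → contributes +501.6 cm⁴
  bottom flange (beyond web): d = -5 cm → contributes +501.6 cm⁴
Total I = 1233.6 cm⁴.
Extreme fibre distance c = 6 cm; S = I/c = 205.6 cm³.

S_x ≈ 206 cm³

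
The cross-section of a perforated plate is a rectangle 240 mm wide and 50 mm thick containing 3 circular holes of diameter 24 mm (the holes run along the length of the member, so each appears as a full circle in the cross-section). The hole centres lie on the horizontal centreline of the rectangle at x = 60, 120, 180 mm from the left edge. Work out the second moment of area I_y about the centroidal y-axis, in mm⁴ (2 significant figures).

I_y ≈ 5.4 × 10⁷ mm⁴

Split into non-overlapping primitives; take the origin at the lower-left of the bounding box.
Plate: 240 × 50, A = 12 000 mm², x = 120 mm, Ī = 57 600 000 mm⁴.
Hole 1 (subtracted): ⌀24, A = 452.4 mm², x = 60 mm, Ī = 16 286 mm⁴.
Hole 2 (subtracted): ⌀24, A = 452.4 mm², x = 120 mm, Ī = 16 286 mm⁴.
Hole 3 (subtracted): ⌀24, A = 452.4 mm², x = 180 mm, Ī = 16 286 mm⁴.
By symmetry the centroid is at mid-width, x̄ = 120 mm.
Transfer each piece to the centroidal y-axis using Ī + A·d² with d = x − 120:
  plate: d = 0 mm → contributes +57 600 000 mm⁴
  hole 1: d = -60 mm → contributes −1 644 888 mm⁴
  hole 2: d = 0 mm → contributes −16 286 mm⁴
  hole 3: d = 60 mm → contributes −1 644 888 mm⁴
Total I = 54 293 939 mm⁴.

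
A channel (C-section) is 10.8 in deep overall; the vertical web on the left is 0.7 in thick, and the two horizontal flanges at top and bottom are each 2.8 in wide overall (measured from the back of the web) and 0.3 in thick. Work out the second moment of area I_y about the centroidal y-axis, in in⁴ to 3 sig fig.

Decompose the section into non-overlapping parts with the origin at the bottom-left of its bounding rectangle.
Web: 0.7 × 10.8, A = 7.56 in², x = 0.35 in, Ī = 0.3087 in⁴.
Top flange (beyond web): 2.1 × 0.3, A = 0.63 in², x = 1.75 in, Ī = 0.23153 in⁴.
Bottom flange (beyond web): 2.1 × 0.3, A = 0.63 in², x = 1.75 in, Ī = 0.23153 in⁴.
Centroid: x̄ = ΣA·x / ΣA = 0.55 in.
Transfer each piece to the centroidal y-axis using Ī + A·d² with d = x − 0.55:
  web: d = -0.2 in → contributes +0.6111 in⁴
  top flange (beyond web): d = 1.2 in → contributes +1.1387 in⁴
  bottom flange (beyond web): d = 1.2 in → contributes +1.1387 in⁴
Total I = 2.8886 in⁴.

I_y ≈ 2.89 in⁴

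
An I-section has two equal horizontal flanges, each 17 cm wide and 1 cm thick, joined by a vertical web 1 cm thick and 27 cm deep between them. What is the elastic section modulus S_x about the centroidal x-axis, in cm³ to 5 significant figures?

S_x ≈ 572.90 cm³

Decompose the section into non-overlapping parts with the origin at the bottom-left of its bounding rectangle.
Bottom flange: 17 × 1, A = 17 cm², y = 0.5 cm, Ī = 1.416667 cm⁴.
Web: 1 × 27, A = 27 cm², y = 14.5 cm, Ī = 1640.25 cm⁴.
Top flange: 17 × 1, A = 17 cm², y = 28.5 cm, Ī = 1.416667 cm⁴.
By symmetry the centroid is at mid-height, ȳ = 14.5 cm.
Transfer each piece to the centroidal x-axis using Ī + A·d² with d = y − 14.5:
  bottom flange: d = -14 cm → contributes +3333.417 cm⁴
  web: d = 0 cm → contributes +1640.25 cm⁴
  top flange: d = 14 cm → contributes +3333.417 cm⁴
Total I = 8307.083 cm⁴.
Extreme fibre distance c = 14.5 cm; S = I/c = 572.9023 cm³.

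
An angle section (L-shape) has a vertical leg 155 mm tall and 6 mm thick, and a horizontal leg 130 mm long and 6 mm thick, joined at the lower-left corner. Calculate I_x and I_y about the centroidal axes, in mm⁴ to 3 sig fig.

I_x ≈ 4.16 × 10⁶ mm⁴, I_y ≈ 2.70 × 10⁶ mm⁴

Break the section into simple shapes (no overlaps), measuring from the bottom-left corner of the bounding box.
Vertical leg: 6 × 155, A = 930 mm², y = 77.5 mm, Ī = 1 861 938 mm⁴.
Horizontal leg (remainder): 124 × 6, A = 744 mm², y = 3 mm, Ī = 2 232 mm⁴.
Centroid: ȳ = ΣA·y / ΣA = 44.389 mm.
Transfer each piece to the centroidal x-axis using Ī + A·d² with d = y − 44.389:
  vertical leg: d = 33.111 mm → contributes +2 881 539 mm⁴
  horizontal leg (remainder): d = -41.389 mm → contributes +1 276 734 mm⁴
Total I = 4 158 273 mm⁴.
For the y-axis: x̄ = 31.889 mm.
Repeating about the centroidal y-axis gives I_y = 2 702 435 mm⁴.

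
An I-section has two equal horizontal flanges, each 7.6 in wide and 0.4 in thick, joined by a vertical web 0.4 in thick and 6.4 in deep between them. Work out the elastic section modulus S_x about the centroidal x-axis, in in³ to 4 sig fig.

S_x ≈ 21.97 in³

Break the section into simple shapes (no overlaps), measuring from the bottom-left corner of the bounding box.
Bottom flange: 7.6 × 0.4, A = 3.04 in², y = 0.2 in, Ī = 0.0405333 in⁴.
Web: 0.4 × 6.4, A = 2.56 in², y = 3.6 in, Ī = 8.73813 in⁴.
Top flange: 7.6 × 0.4, A = 3.04 in², y = 7 in, Ī = 0.0405333 in⁴.
By symmetry the centroid is at mid-height, ȳ = 3.6 in.
Transfer each piece to the centroidal x-axis using Ī + A·d² with d = y − 3.6:
  bottom flange: d = -3.4 in → contributes +35.1829 in⁴
  web: d = 0 in → contributes +8.73813 in⁴
  top flange: d = 3.4 in → contributes +35.1829 in⁴
Total I = 79.104 in⁴.
Extreme fibre distance c = 3.6 in; S = I/c = 21.9733 in³.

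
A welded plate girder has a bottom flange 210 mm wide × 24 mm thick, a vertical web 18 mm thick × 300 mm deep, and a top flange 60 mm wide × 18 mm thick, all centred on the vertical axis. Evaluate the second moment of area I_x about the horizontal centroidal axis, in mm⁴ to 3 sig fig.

I_x ≈ 1.64 × 10⁸ mm⁴

Split into non-overlapping primitives; take the origin at the lower-left of the bounding box.
Bottom plate: 210 × 24, A = 5 040 mm², y = 12 mm, Ī = 241 920 mm⁴.
Web plate: 18 × 300, A = 5 400 mm², y = 174 mm, Ī = 40 500 000 mm⁴.
Top plate: 60 × 18, A = 1 080 mm², y = 333 mm, Ī = 29 160 mm⁴.
Centroid: ȳ = ΣA·y / ΣA = 118.03 mm.
Transfer each piece to the horizontal centroidal axis using Ī + A·d² with d = y − 118.03:
  bottom plate: d = -106.03 mm → contributes +56 904 755 mm⁴
  web plate: d = 55.969 mm → contributes +57 415 505 mm⁴
  top plate: d = 214.97 mm → contributes +49 937 649 mm⁴
Total I = 164 257 909 mm⁴.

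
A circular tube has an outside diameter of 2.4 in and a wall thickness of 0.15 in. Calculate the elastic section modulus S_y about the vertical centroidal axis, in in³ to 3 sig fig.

S_y ≈ 0.562 in³

Split into non-overlapping primitives; take the origin at the lower-left of the bounding box.
Outer circle: ⌀2.4, A = 4.5239 in², x = 1.2 in, Ī = 1.6286 in⁴.
Bore (subtracted): ⌀2.1, A = 3.4636 in², x = 1.2 in, Ī = 0.95466 in⁴.
By symmetry the centroid is at mid-width, x̄ = 1.2 in.
All pieces are centred on the vertical centroidal axis, so I = ΣĪ (holes subtracted) = 0.67395 in⁴.
Extreme fibre distance c = 1.2 in; S = I/c = 0.56162 in³.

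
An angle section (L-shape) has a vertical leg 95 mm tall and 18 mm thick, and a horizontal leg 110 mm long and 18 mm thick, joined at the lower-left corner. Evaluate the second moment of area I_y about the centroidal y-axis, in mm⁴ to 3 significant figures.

I_y ≈ 3.76 × 10⁶ mm⁴

Decompose the section into non-overlapping parts with the origin at the bottom-left of its bounding rectangle.
Vertical leg: 18 × 95, A = 1 710 mm², x = 9 mm, Ī = 46 170 mm⁴.
Horizontal leg (remainder): 92 × 18, A = 1 656 mm², x = 64 mm, Ī = 1 168 032 mm⁴.
Centroid: x̄ = ΣA·x / ΣA = 36.059 mm.
Transfer each piece to the centroidal y-axis using Ī + A·d² with d = x − 36.059:
  vertical leg: d = -27.059 mm → contributes +1 298 198 mm⁴
  horizontal leg (remainder): d = 27.941 mm → contributes +2 460 887 mm⁴
Total I = 3 759 084 mm⁴.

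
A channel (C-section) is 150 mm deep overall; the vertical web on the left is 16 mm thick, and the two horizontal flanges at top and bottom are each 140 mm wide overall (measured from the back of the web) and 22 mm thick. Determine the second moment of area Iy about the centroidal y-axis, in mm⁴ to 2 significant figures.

Treat the section as a set of non-overlapping primitives; coordinates are from the bounding-box lower-left.
Web: 16 × 150, A = 2 400 mm², x = 8 mm, Ī = 51 200 mm⁴.
Top flange (beyond web): 124 × 22, A = 2 728 mm², x = 78 mm, Ī = 3 495 477 mm⁴.
Bottom flange (beyond web): 124 × 22, A = 2 728 mm², x = 78 mm, Ī = 3 495 477 mm⁴.
Centroid: x̄ = ΣA·x / ΣA = 56.62 mm.
Transfer each piece to the centroidal y-axis using Ī + A·d² with d = x − 56.62:
  web: d = -48.62 mm → contributes +5 723 420 mm⁴
  top flange (beyond web): d = 21.38 mm → contributes +4 743 033 mm⁴
  bottom flange (beyond web): d = 21.38 mm → contributes +4 743 033 mm⁴
Total I = 15 209 487 mm⁴.

Iy ≈ 1.5 × 10⁷ mm⁴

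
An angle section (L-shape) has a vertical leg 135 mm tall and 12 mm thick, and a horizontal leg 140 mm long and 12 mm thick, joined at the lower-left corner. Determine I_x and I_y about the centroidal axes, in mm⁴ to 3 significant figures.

I_x ≈ 5.46 × 10⁶ mm⁴, I_y ≈ 5.98 × 10⁶ mm⁴

Decompose the section into non-overlapping parts with the origin at the bottom-left of its bounding rectangle.
Vertical leg: 12 × 135, A = 1 620 mm², y = 67.5 mm, Ī = 2 460 375 mm⁴.
Horizontal leg (remainder): 128 × 12, A = 1 536 mm², y = 6 mm, Ī = 18 432 mm⁴.
Centroid: ȳ = ΣA·y / ΣA = 37.568 mm.
Transfer each piece to the centroidal x-axis using Ī + A·d² with d = y − 37.568:
  vertical leg: d = 29.932 mm → contributes +3 911 730 mm⁴
  horizontal leg (remainder): d = -31.568 mm → contributes +1 549 158 mm⁴
Total I = 5 460 888 mm⁴.
For the y-axis: x̄ = 40.068 mm.
Repeating about the centroidal y-axis gives I_y = 5 979 953 mm⁴.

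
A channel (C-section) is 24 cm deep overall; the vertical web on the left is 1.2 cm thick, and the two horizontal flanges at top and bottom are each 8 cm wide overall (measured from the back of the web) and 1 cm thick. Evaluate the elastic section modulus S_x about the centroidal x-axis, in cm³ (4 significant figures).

S_x ≈ 265.2 cm³

Break the section into simple shapes (no overlaps), measuring from the bottom-left corner of the bounding box.
Web: 1.2 × 24, A = 28.8 cm², y = 12 cm, Ī = 1382.4 cm⁴.
Top flange (beyond web): 6.8 × 1, A = 6.8 cm², y = 23.5 cm, Ī = 0.566667 cm⁴.
Bottom flange (beyond web): 6.8 × 1, A = 6.8 cm², y = 0.5 cm, Ī = 0.566667 cm⁴.
By symmetry the centroid is at mid-height, ȳ = 12 cm.
Transfer each piece to the centroidal x-axis using Ī + A·d² with d = y − 12:
  web: d = 0 cm → contributes +1382.4 cm⁴
  top flange (beyond web): d = 11.5 cm → contributes +899.867 cm⁴
  bottom flange (beyond web): d = -11.5 cm → contributes +899.867 cm⁴
Total I = 3182.13 cm⁴.
Extreme fibre distance c = 12 cm; S = I/c = 265.178 cm³.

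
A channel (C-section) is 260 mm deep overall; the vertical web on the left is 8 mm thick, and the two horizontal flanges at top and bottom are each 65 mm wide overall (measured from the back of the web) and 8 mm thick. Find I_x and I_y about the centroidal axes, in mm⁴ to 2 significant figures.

I_x ≈ 2.6 × 10⁷ mm⁴, I_y ≈ 9.3 × 10⁵ mm⁴

Break the section into simple shapes (no overlaps), measuring from the bottom-left corner of the bounding box.
Web: 8 × 260, A = 2 080 mm², y = 130 mm, Ī = 11 717 333 mm⁴.
Top flange (beyond web): 57 × 8, A = 456 mm², y = 256 mm, Ī = 2 432 mm⁴.
Bottom flange (beyond web): 57 × 8, A = 456 mm², y = 4 mm, Ī = 2 432 mm⁴.
By symmetry the centroid is at mid-height, ȳ = 130 mm.
Transfer each piece to the centroidal x-axis using Ī + A·d² with d = y − 130:
  web: d = 0 mm → contributes +11 717 333 mm⁴
  top flange (beyond web): d = 126 mm → contributes +7 241 888 mm⁴
  bottom flange (beyond web): d = -126 mm → contributes +7 241 888 mm⁴
Total I = 26 201 109 mm⁴.
For the y-axis: x̄ = 13.91 mm.
Repeating about the centroidal y-axis gives I_y = 927 691 mm⁴.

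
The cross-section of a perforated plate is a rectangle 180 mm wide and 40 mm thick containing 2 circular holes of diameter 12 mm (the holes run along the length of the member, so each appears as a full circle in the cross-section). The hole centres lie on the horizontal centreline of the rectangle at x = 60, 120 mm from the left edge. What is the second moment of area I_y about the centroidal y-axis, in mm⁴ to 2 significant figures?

Split into non-overlapping primitives; take the origin at the lower-left of the bounding box.
Plate: 180 × 40, A = 7 200 mm², x = 90 mm, Ī = 19 440 000 mm⁴.
Hole 1 (subtracted): ⌀12, A = 113.1 mm², x = 60 mm, Ī = 1 018 mm⁴.
Hole 2 (subtracted): ⌀12, A = 113.1 mm², x = 120 mm, Ī = 1 018 mm⁴.
By symmetry the centroid is at mid-width, x̄ = 90 mm.
Transfer each piece to the centroidal y-axis using Ī + A·d² with d = x − 90:
  plate: d = 0 mm → contributes +19 440 000 mm⁴
  hole 1: d = -30 mm → contributes −102 805 mm⁴
  hole 2: d = 30 mm → contributes −102 805 mm⁴
Total I = 19 234 389 mm⁴.

I_y ≈ 1.9 × 10⁷ mm⁴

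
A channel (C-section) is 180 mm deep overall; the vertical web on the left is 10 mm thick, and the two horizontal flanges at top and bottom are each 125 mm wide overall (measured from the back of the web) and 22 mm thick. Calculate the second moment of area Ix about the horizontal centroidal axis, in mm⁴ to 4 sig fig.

Ix ≈ 3.664 × 10⁷ mm⁴

Break the section into simple shapes (no overlaps), measuring from the bottom-left corner of the bounding box.
Web: 10 × 180, A = 1 800 mm², y = 90 mm, Ī = 4 860 000 mm⁴.
Top flange (beyond web): 115 × 22, A = 2 530 mm², y = 169 mm, Ī = 102 043 mm⁴.
Bottom flange (beyond web): 115 × 22, A = 2 530 mm², y = 11 mm, Ī = 102 043 mm⁴.
By symmetry the centroid is at mid-height, ȳ = 90 mm.
Transfer each piece to the horizontal centroidal axis using Ī + A·d² with d = y − 90:
  web: d = 0 mm → contributes +4 860 000 mm⁴
  top flange (beyond web): d = 79 mm → contributes +15 891 773 mm⁴
  bottom flange (beyond web): d = -79 mm → contributes +15 891 773 mm⁴
Total I = 36 643 547 mm⁴.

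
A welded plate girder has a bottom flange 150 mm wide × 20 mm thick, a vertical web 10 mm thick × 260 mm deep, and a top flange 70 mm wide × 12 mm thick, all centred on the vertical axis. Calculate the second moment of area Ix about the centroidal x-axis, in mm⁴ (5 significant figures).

Decompose the section into non-overlapping parts with the origin at the bottom-left of its bounding rectangle.
Bottom plate: 150 × 20, A = 3 000 mm², y = 10 mm, Ī = 100 000 mm⁴.
Web plate: 10 × 260, A = 2 600 mm², y = 150 mm, Ī = 14 646 667 mm⁴.
Top plate: 70 × 12, A = 840 mm², y = 286 mm, Ī = 10 080 mm⁴.
Centroid: ȳ = ΣA·y / ΣA = 102.5217 mm.
Transfer each piece to the centroidal x-axis using Ī + A·d² with d = y − 102.5217:
  bottom plate: d = -92.52174 mm → contributes +25 780 817 mm⁴
  web plate: d = 47.47826 mm → contributes +20 507 548 mm⁴
  top plate: d = 183.4783 mm → contributes +28 288 069 mm⁴
Total I = 74 576 434 mm⁴.

Ix ≈ 7.4576 × 10⁷ mm⁴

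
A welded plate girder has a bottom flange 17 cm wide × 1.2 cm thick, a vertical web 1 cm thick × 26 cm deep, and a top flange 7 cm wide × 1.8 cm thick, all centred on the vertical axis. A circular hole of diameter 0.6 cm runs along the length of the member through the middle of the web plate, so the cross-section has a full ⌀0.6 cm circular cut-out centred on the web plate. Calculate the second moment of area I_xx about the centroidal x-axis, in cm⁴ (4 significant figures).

I_xx ≈ 7500 cm⁴

Break the section into simple shapes (no overlaps), measuring from the bottom-left corner of the bounding box.
Bottom plate: 17 × 1.2, A = 20.4 cm², y = 0.6 cm, Ī = 2.448 cm⁴.
Web plate: 1 × 26, A = 26 cm², y = 14.2 cm, Ī = 1464.67 cm⁴.
Top plate: 7 × 1.8, A = 12.6 cm², y = 28.1 cm, Ī = 3.402 cm⁴.
Hole (subtracted): ⌀0.6, A = 0.282743 cm², y = 14.2 cm, Ī = 0.00636173 cm⁴.
Centroid: ȳ = ΣA·y / ΣA = 12.4578 cm.
Transfer each piece to the centroidal x-axis using Ī + A·d² with d = y − 12.4578:
  bottom plate: d = -11.8578 cm → contributes +2870.82 cm⁴
  web plate: d = 1.74225 cm → contributes +1543.59 cm⁴
  top plate: d = 15.6422 cm → contributes +3086.37 cm⁴
  hole: d = 1.74225 cm → contributes −0.864608 cm⁴
Total I = 7499.91 cm⁴.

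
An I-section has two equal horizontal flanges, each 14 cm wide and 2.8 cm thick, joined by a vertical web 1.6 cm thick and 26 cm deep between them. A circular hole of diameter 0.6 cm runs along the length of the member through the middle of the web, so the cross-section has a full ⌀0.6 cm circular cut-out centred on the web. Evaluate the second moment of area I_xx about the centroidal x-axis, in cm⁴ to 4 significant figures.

Treat the section as a set of non-overlapping primitives; coordinates are from the bounding-box lower-left.
Bottom flange: 14 × 2.8, A = 39.2 cm², y = 1.4 cm, Ī = 25.6107 cm⁴.
Web: 1.6 × 26, A = 41.6 cm², y = 15.8 cm, Ī = 2343.47 cm⁴.
Top flange: 14 × 2.8, A = 39.2 cm², y = 30.2 cm, Ī = 25.6107 cm⁴.
Hole (subtracted): ⌀0.6, A = 0.282743 cm², y = 15.8 cm, Ī = 0.00636173 cm⁴.
By symmetry the centroid is at mid-height, ȳ = 15.8 cm.
Transfer each piece to the centroidal x-axis using Ī + A·d² with d = y − 15.8:
  bottom flange: d = -14.4 cm → contributes +8154.12 cm⁴
  web: d = 0 cm → contributes +2343.47 cm⁴
  top flange: d = 14.4 cm → contributes +8154.12 cm⁴
  hole: d = 0 cm → contributes −0.00636173 cm⁴
Total I = 18651.7 cm⁴.

I_xx ≈ 1.865 × 10⁴ cm⁴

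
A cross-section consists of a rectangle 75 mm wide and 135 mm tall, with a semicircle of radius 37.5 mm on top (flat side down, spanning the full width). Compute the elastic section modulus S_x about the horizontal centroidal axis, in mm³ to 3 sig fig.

Split into non-overlapping primitives; take the origin at the lower-left of the bounding box.
Rectangular body: 75 × 135, A = 10 125 mm², y = 67.5 mm, Ī = 15 377 344 mm⁴.
Semicircular cap: semicircle r = 37.5, A = 2208.9 mm², y = 150.92 mm, Ī = 217 049 mm⁴.
Centroid: ȳ = ΣA·y / ΣA = 82.439 mm.
Transfer each piece to the horizontal centroidal axis using Ī + A·d² with d = y − 82.439:
  rectangular body: d = -14.939 mm → contributes +17 637 041 mm⁴
  semicircular cap: d = 68.476 mm → contributes +10 574 736 mm⁴
Total I = 28 211 777 mm⁴.
Extreme fibre distance c = 90.061 mm; S = I/c = 313 253 mm³.

S_x ≈ 3.13 × 10⁵ mm³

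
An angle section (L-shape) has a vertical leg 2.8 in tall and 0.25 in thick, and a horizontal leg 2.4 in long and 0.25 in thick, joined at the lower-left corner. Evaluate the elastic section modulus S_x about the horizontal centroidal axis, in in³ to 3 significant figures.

S_x ≈ 0.488 in³

Break the section into simple shapes (no overlaps), measuring from the bottom-left corner of the bounding box.
Vertical leg: 0.25 × 2.8, A = 0.7 in², y = 1.4 in, Ī = 0.45733 in⁴.
Horizontal leg (remainder): 2.15 × 0.25, A = 0.5375 in², y = 0.125 in, Ī = 0.0027995 in⁴.
Centroid: ȳ = ΣA·y / ΣA = 0.84621 in.
Transfer each piece to the horizontal centroidal axis using Ī + A·d² with d = y − 0.84621:
  vertical leg: d = 0.55379 in → contributes +0.67201 in⁴
  horizontal leg (remainder): d = -0.72121 in → contributes +0.28238 in⁴
Total I = 0.95439 in⁴.
Extreme fibre distance c = 1.9538 in; S = I/c = 0.48848 in³.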